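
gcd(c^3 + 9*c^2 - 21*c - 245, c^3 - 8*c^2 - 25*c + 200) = c - 5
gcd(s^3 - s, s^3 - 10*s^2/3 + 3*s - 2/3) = s - 1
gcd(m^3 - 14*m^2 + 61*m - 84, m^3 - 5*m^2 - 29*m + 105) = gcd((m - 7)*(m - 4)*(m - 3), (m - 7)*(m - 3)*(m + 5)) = m^2 - 10*m + 21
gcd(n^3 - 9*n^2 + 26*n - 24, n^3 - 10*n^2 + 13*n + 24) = n - 3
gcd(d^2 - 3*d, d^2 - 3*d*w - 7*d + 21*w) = 1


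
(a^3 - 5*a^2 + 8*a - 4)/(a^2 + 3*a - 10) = (a^2 - 3*a + 2)/(a + 5)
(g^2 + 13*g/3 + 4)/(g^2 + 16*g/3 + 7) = (3*g + 4)/(3*g + 7)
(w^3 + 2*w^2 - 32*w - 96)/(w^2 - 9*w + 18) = (w^2 + 8*w + 16)/(w - 3)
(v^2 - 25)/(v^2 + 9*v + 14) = (v^2 - 25)/(v^2 + 9*v + 14)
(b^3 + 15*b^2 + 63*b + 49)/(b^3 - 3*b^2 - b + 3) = (b^2 + 14*b + 49)/(b^2 - 4*b + 3)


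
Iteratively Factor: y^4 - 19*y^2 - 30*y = (y - 5)*(y^3 + 5*y^2 + 6*y) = (y - 5)*(y + 2)*(y^2 + 3*y) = (y - 5)*(y + 2)*(y + 3)*(y)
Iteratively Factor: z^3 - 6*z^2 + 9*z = (z - 3)*(z^2 - 3*z) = (z - 3)^2*(z)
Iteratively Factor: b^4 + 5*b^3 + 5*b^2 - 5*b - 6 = (b + 2)*(b^3 + 3*b^2 - b - 3) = (b - 1)*(b + 2)*(b^2 + 4*b + 3) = (b - 1)*(b + 1)*(b + 2)*(b + 3)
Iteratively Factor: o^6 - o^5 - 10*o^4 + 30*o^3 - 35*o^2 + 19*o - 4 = (o - 1)*(o^5 - 10*o^3 + 20*o^2 - 15*o + 4) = (o - 1)*(o + 4)*(o^4 - 4*o^3 + 6*o^2 - 4*o + 1) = (o - 1)^2*(o + 4)*(o^3 - 3*o^2 + 3*o - 1) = (o - 1)^3*(o + 4)*(o^2 - 2*o + 1) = (o - 1)^4*(o + 4)*(o - 1)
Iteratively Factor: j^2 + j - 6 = (j - 2)*(j + 3)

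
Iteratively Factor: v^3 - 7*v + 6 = (v - 1)*(v^2 + v - 6) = (v - 2)*(v - 1)*(v + 3)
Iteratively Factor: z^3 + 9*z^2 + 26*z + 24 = (z + 2)*(z^2 + 7*z + 12) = (z + 2)*(z + 3)*(z + 4)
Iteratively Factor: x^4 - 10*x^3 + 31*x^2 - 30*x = (x - 2)*(x^3 - 8*x^2 + 15*x) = x*(x - 2)*(x^2 - 8*x + 15) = x*(x - 3)*(x - 2)*(x - 5)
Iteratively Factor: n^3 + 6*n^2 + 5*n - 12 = (n + 3)*(n^2 + 3*n - 4) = (n + 3)*(n + 4)*(n - 1)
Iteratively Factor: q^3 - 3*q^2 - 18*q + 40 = (q - 5)*(q^2 + 2*q - 8) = (q - 5)*(q - 2)*(q + 4)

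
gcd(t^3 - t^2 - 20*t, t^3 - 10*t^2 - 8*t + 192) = t + 4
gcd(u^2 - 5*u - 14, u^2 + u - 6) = 1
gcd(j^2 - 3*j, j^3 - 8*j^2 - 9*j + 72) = j - 3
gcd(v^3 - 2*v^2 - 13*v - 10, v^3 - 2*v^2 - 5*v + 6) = v + 2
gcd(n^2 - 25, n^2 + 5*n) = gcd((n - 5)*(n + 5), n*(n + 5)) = n + 5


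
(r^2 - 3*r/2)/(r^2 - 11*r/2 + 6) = r/(r - 4)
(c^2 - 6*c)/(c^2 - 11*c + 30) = c/(c - 5)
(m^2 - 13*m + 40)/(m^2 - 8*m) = (m - 5)/m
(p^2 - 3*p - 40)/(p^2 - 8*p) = (p + 5)/p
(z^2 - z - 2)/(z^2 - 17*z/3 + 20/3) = 3*(z^2 - z - 2)/(3*z^2 - 17*z + 20)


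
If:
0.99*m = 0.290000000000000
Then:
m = 0.29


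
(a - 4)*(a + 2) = a^2 - 2*a - 8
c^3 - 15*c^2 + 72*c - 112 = (c - 7)*(c - 4)^2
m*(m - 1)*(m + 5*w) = m^3 + 5*m^2*w - m^2 - 5*m*w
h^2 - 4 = (h - 2)*(h + 2)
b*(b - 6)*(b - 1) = b^3 - 7*b^2 + 6*b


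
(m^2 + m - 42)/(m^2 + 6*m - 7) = (m - 6)/(m - 1)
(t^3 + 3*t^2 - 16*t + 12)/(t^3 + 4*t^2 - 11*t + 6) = (t - 2)/(t - 1)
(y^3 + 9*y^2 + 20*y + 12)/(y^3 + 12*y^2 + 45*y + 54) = (y^2 + 3*y + 2)/(y^2 + 6*y + 9)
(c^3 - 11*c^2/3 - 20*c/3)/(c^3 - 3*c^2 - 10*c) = (c + 4/3)/(c + 2)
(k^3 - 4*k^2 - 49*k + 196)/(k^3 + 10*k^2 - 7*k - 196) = (k - 7)/(k + 7)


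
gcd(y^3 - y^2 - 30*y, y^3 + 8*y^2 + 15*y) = y^2 + 5*y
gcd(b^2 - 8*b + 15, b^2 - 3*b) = b - 3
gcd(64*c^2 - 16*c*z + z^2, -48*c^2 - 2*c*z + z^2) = -8*c + z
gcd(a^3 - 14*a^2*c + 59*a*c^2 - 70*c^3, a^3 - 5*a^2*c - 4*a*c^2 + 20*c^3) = a^2 - 7*a*c + 10*c^2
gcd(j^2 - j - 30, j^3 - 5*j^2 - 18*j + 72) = j - 6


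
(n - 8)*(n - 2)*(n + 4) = n^3 - 6*n^2 - 24*n + 64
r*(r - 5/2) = r^2 - 5*r/2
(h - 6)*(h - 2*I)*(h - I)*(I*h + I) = I*h^4 + 3*h^3 - 5*I*h^3 - 15*h^2 - 8*I*h^2 - 18*h + 10*I*h + 12*I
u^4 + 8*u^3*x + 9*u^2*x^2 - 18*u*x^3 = u*(u - x)*(u + 3*x)*(u + 6*x)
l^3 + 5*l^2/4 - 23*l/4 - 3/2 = (l - 2)*(l + 1/4)*(l + 3)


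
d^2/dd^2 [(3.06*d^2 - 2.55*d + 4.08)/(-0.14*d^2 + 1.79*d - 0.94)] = (5.55111512312578e-17*d^4 - 1.433712*d^3 + 1.93636800000001*d^2 + 4.121208*d - 21.897972)/(0.002744*d^6 - 0.105252*d^5 + 1.400994*d^4 - 7.148723*d^3 + 9.406674*d^2 - 4.744932*d + 0.830584)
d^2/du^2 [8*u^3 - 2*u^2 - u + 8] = 48*u - 4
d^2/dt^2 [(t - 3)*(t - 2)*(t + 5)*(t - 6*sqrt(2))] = 12*t^2 - 36*sqrt(2)*t - 38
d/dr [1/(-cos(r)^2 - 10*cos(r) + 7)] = -2*(cos(r) + 5)*sin(r)/(cos(r)^2 + 10*cos(r) - 7)^2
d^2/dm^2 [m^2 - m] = 2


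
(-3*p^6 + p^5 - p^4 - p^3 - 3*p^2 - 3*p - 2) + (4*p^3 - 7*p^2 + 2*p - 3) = -3*p^6 + p^5 - p^4 + 3*p^3 - 10*p^2 - p - 5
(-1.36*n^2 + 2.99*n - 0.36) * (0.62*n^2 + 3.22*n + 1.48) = -0.8432*n^4 - 2.5254*n^3 + 7.3918*n^2 + 3.266*n - 0.5328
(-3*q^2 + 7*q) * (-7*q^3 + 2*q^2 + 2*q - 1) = 21*q^5 - 55*q^4 + 8*q^3 + 17*q^2 - 7*q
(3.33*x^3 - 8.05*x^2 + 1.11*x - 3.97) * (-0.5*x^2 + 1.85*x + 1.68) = -1.665*x^5 + 10.1855*x^4 - 9.8531*x^3 - 9.4855*x^2 - 5.4797*x - 6.6696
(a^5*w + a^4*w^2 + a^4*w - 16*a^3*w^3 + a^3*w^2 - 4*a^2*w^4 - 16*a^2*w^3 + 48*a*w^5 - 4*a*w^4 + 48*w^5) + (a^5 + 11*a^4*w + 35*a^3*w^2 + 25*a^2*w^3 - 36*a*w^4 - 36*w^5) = a^5*w + a^5 + a^4*w^2 + 12*a^4*w - 16*a^3*w^3 + 36*a^3*w^2 - 4*a^2*w^4 + 9*a^2*w^3 + 48*a*w^5 - 40*a*w^4 + 12*w^5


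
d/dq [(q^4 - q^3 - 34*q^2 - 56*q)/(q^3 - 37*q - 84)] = (q^2 + 6*q + 6)/(q^2 + 6*q + 9)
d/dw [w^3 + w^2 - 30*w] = 3*w^2 + 2*w - 30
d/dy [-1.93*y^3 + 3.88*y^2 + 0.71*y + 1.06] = -5.79*y^2 + 7.76*y + 0.71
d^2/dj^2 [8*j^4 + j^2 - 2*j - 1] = 96*j^2 + 2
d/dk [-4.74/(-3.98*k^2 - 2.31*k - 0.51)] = (-37.7304*k - 10.9494)/(3.98*k^2 + 2.31*k + 0.51)^2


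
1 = 1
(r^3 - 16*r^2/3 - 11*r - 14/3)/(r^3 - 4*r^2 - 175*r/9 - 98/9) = 3*(r + 1)/(3*r + 7)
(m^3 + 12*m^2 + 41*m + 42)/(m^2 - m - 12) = (m^2 + 9*m + 14)/(m - 4)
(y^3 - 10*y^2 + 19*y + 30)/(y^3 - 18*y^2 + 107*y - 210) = (y + 1)/(y - 7)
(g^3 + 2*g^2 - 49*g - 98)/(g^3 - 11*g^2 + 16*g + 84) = (g + 7)/(g - 6)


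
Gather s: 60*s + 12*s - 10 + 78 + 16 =72*s + 84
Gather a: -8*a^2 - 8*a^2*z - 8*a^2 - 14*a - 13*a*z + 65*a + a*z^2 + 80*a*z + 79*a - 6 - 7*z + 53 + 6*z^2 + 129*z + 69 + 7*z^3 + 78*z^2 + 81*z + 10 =a^2*(-8*z - 16) + a*(z^2 + 67*z + 130) + 7*z^3 + 84*z^2 + 203*z + 126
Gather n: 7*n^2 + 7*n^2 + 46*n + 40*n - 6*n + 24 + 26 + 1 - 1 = 14*n^2 + 80*n + 50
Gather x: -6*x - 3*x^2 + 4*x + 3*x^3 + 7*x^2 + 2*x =3*x^3 + 4*x^2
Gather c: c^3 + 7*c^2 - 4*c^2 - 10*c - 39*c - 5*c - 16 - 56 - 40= c^3 + 3*c^2 - 54*c - 112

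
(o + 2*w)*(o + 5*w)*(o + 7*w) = o^3 + 14*o^2*w + 59*o*w^2 + 70*w^3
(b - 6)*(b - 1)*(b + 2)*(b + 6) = b^4 + b^3 - 38*b^2 - 36*b + 72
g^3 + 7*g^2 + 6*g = g*(g + 1)*(g + 6)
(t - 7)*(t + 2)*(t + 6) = t^3 + t^2 - 44*t - 84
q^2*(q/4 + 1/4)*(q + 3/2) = q^4/4 + 5*q^3/8 + 3*q^2/8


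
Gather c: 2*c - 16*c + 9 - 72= -14*c - 63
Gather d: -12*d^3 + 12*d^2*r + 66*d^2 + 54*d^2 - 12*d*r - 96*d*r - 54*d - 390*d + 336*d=-12*d^3 + d^2*(12*r + 120) + d*(-108*r - 108)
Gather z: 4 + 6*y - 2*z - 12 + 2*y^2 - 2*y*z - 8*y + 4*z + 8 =2*y^2 - 2*y + z*(2 - 2*y)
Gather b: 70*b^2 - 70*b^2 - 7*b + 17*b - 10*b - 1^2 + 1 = 0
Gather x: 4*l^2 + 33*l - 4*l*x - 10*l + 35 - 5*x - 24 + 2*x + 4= 4*l^2 + 23*l + x*(-4*l - 3) + 15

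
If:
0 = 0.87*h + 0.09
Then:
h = -0.10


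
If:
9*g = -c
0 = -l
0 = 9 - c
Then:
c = 9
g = -1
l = 0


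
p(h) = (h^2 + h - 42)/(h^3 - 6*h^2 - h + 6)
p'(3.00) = -0.81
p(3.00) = 1.25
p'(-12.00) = 0.00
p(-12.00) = -0.03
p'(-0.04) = -0.44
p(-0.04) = -6.97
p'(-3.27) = 0.36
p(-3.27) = 0.38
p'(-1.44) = 14.82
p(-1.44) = 5.18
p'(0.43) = -10.84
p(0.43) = -9.12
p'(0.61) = -25.14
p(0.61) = -12.12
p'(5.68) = -0.12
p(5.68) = 0.41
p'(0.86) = -203.21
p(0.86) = -30.18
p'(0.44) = -11.31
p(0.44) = -9.23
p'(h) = (2*h + 1)/(h^3 - 6*h^2 - h + 6) + (-3*h^2 + 12*h + 1)*(h^2 + h - 42)/(h^3 - 6*h^2 - h + 6)^2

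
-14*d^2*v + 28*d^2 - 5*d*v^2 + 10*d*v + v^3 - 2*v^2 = (-7*d + v)*(2*d + v)*(v - 2)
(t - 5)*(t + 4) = t^2 - t - 20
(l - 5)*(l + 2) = l^2 - 3*l - 10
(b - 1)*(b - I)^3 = b^4 - b^3 - 3*I*b^3 - 3*b^2 + 3*I*b^2 + 3*b + I*b - I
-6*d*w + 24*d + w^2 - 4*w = (-6*d + w)*(w - 4)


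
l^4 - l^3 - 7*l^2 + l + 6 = (l - 3)*(l - 1)*(l + 1)*(l + 2)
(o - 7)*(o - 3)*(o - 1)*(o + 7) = o^4 - 4*o^3 - 46*o^2 + 196*o - 147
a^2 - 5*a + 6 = (a - 3)*(a - 2)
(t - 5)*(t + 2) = t^2 - 3*t - 10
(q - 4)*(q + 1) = q^2 - 3*q - 4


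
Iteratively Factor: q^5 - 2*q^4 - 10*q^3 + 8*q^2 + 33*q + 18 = (q + 2)*(q^4 - 4*q^3 - 2*q^2 + 12*q + 9) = (q - 3)*(q + 2)*(q^3 - q^2 - 5*q - 3) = (q - 3)*(q + 1)*(q + 2)*(q^2 - 2*q - 3) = (q - 3)^2*(q + 1)*(q + 2)*(q + 1)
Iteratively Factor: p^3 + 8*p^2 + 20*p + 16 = (p + 2)*(p^2 + 6*p + 8) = (p + 2)^2*(p + 4)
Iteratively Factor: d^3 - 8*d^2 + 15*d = (d)*(d^2 - 8*d + 15) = d*(d - 3)*(d - 5)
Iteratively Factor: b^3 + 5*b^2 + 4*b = (b + 1)*(b^2 + 4*b) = b*(b + 1)*(b + 4)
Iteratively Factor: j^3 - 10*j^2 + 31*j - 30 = (j - 5)*(j^2 - 5*j + 6) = (j - 5)*(j - 3)*(j - 2)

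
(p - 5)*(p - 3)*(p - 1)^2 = p^4 - 10*p^3 + 32*p^2 - 38*p + 15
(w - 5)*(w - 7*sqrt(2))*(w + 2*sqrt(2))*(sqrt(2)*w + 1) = sqrt(2)*w^4 - 9*w^3 - 5*sqrt(2)*w^3 - 33*sqrt(2)*w^2 + 45*w^2 - 28*w + 165*sqrt(2)*w + 140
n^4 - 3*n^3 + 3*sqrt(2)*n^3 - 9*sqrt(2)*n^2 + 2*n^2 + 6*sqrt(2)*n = n*(n - 2)*(n - 1)*(n + 3*sqrt(2))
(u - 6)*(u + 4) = u^2 - 2*u - 24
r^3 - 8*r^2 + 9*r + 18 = (r - 6)*(r - 3)*(r + 1)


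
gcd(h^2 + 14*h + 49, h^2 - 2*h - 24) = 1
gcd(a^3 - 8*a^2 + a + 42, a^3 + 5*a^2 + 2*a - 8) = a + 2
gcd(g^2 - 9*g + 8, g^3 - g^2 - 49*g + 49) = g - 1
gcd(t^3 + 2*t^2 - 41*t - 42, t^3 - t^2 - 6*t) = 1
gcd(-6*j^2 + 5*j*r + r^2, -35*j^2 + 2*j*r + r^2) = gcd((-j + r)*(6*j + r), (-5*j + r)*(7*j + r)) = 1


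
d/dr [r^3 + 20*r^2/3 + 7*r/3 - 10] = 3*r^2 + 40*r/3 + 7/3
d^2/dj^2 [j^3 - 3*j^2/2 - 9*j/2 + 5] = 6*j - 3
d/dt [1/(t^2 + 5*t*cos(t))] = (5*t*sin(t) - 2*t - 5*cos(t))/(t^2*(t + 5*cos(t))^2)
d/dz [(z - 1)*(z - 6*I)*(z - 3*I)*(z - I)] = 4*z^3 + z^2*(-3 - 30*I) + z*(-54 + 20*I) + 27 + 18*I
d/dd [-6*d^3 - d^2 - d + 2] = -18*d^2 - 2*d - 1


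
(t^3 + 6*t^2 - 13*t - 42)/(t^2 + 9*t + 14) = t - 3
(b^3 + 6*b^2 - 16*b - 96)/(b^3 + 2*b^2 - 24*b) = (b + 4)/b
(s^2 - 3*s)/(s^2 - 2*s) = (s - 3)/(s - 2)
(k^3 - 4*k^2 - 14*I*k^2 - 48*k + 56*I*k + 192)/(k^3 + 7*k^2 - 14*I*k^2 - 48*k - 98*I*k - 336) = (k - 4)/(k + 7)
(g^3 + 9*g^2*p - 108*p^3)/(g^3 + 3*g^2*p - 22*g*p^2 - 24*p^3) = (-g^2 - 3*g*p + 18*p^2)/(-g^2 + 3*g*p + 4*p^2)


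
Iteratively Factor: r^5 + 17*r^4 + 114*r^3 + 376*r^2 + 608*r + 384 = (r + 2)*(r^4 + 15*r^3 + 84*r^2 + 208*r + 192) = (r + 2)*(r + 3)*(r^3 + 12*r^2 + 48*r + 64) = (r + 2)*(r + 3)*(r + 4)*(r^2 + 8*r + 16) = (r + 2)*(r + 3)*(r + 4)^2*(r + 4)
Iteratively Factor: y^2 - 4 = (y - 2)*(y + 2)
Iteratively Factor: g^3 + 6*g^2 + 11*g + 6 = (g + 3)*(g^2 + 3*g + 2) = (g + 1)*(g + 3)*(g + 2)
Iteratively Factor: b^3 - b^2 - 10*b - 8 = (b + 2)*(b^2 - 3*b - 4) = (b + 1)*(b + 2)*(b - 4)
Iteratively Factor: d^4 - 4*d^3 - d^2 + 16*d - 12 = (d - 1)*(d^3 - 3*d^2 - 4*d + 12) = (d - 1)*(d + 2)*(d^2 - 5*d + 6) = (d - 2)*(d - 1)*(d + 2)*(d - 3)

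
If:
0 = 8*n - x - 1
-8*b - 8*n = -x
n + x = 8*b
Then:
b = -1/8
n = 0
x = -1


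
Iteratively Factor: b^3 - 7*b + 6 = (b - 1)*(b^2 + b - 6) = (b - 2)*(b - 1)*(b + 3)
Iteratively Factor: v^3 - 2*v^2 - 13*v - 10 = (v + 2)*(v^2 - 4*v - 5) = (v + 1)*(v + 2)*(v - 5)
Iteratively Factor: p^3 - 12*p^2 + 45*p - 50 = (p - 2)*(p^2 - 10*p + 25) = (p - 5)*(p - 2)*(p - 5)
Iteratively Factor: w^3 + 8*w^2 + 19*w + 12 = (w + 1)*(w^2 + 7*w + 12) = (w + 1)*(w + 4)*(w + 3)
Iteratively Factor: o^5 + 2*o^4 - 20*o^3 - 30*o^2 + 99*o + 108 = (o - 3)*(o^4 + 5*o^3 - 5*o^2 - 45*o - 36) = (o - 3)^2*(o^3 + 8*o^2 + 19*o + 12) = (o - 3)^2*(o + 4)*(o^2 + 4*o + 3) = (o - 3)^2*(o + 1)*(o + 4)*(o + 3)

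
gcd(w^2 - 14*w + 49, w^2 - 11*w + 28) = w - 7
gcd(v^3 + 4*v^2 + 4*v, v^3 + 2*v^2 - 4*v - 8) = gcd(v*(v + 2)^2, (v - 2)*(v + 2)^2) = v^2 + 4*v + 4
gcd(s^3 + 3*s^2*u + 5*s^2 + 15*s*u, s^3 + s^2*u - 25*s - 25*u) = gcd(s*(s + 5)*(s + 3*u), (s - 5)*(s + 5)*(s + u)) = s + 5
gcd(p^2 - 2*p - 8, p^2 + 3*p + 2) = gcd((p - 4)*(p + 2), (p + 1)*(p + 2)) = p + 2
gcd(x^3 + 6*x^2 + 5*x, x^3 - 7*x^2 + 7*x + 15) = x + 1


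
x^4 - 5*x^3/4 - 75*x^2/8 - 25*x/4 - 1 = (x - 4)*(x + 1/4)*(x + 1/2)*(x + 2)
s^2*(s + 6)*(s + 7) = s^4 + 13*s^3 + 42*s^2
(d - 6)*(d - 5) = d^2 - 11*d + 30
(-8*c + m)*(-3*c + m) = 24*c^2 - 11*c*m + m^2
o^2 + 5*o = o*(o + 5)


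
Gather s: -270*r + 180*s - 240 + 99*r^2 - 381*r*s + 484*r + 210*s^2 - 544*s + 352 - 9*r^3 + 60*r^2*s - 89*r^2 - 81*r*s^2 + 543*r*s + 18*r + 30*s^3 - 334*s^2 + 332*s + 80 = -9*r^3 + 10*r^2 + 232*r + 30*s^3 + s^2*(-81*r - 124) + s*(60*r^2 + 162*r - 32) + 192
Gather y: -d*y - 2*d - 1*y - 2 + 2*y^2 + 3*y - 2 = -2*d + 2*y^2 + y*(2 - d) - 4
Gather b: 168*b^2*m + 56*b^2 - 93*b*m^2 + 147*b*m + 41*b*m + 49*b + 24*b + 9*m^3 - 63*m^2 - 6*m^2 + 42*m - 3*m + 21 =b^2*(168*m + 56) + b*(-93*m^2 + 188*m + 73) + 9*m^3 - 69*m^2 + 39*m + 21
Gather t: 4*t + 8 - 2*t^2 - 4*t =8 - 2*t^2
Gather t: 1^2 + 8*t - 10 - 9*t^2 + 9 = -9*t^2 + 8*t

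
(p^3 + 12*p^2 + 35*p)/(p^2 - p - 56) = p*(p + 5)/(p - 8)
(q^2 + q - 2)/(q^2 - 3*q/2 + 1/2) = 2*(q + 2)/(2*q - 1)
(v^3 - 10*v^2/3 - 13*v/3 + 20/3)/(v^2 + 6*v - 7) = (3*v^2 - 7*v - 20)/(3*(v + 7))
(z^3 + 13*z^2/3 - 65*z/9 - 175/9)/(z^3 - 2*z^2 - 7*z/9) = (3*z^2 + 20*z + 25)/(z*(3*z + 1))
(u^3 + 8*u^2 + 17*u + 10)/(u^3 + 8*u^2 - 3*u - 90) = (u^2 + 3*u + 2)/(u^2 + 3*u - 18)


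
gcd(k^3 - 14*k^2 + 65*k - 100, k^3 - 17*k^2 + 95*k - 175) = k^2 - 10*k + 25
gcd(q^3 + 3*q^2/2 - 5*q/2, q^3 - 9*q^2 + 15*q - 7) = q - 1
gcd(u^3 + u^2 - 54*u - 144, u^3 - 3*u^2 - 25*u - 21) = u + 3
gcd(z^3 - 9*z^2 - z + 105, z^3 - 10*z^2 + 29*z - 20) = z - 5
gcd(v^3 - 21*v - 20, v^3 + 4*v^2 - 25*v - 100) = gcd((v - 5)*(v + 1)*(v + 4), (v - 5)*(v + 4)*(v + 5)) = v^2 - v - 20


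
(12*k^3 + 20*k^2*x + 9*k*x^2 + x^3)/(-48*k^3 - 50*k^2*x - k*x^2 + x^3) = (2*k + x)/(-8*k + x)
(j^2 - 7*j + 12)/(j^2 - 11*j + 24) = (j - 4)/(j - 8)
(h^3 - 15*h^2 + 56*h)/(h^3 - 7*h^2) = (h - 8)/h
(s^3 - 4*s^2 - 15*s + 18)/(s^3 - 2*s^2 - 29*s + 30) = (s + 3)/(s + 5)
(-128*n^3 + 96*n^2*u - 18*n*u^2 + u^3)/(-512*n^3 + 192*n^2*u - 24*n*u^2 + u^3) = (-2*n + u)/(-8*n + u)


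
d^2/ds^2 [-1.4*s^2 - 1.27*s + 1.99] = -2.80000000000000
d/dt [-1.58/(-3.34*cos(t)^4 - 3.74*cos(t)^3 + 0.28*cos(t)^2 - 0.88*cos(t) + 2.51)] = (21.1088*cos(t)^3 + 17.7276*cos(t)^2 - 0.8848*cos(t) + 1.3904)*sin(t)/(3.34*cos(t)^4 + 3.74*cos(t)^3 - 0.28*cos(t)^2 + 0.88*cos(t) - 2.51)^2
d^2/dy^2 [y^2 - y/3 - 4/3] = 2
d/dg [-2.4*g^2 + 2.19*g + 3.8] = 2.19 - 4.8*g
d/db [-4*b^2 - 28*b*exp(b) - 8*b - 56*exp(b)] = -28*b*exp(b) - 8*b - 84*exp(b) - 8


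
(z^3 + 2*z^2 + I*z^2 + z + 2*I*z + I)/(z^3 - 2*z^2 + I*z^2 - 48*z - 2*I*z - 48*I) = (z^2 + 2*z + 1)/(z^2 - 2*z - 48)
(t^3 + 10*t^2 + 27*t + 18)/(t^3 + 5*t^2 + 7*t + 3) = (t + 6)/(t + 1)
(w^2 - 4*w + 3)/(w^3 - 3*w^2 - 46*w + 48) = (w - 3)/(w^2 - 2*w - 48)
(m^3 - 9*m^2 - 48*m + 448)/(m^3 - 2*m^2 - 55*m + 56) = (m - 8)/(m - 1)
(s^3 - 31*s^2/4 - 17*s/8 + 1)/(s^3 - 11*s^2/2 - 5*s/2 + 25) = (8*s^3 - 62*s^2 - 17*s + 8)/(4*(2*s^3 - 11*s^2 - 5*s + 50))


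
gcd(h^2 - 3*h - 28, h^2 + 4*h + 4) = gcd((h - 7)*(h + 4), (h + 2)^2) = 1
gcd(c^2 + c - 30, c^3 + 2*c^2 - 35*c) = c - 5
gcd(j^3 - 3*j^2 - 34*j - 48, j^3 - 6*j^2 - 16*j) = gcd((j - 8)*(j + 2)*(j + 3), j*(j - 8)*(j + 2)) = j^2 - 6*j - 16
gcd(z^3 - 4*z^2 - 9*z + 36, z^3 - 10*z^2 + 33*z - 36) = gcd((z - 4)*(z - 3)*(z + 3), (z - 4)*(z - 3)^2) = z^2 - 7*z + 12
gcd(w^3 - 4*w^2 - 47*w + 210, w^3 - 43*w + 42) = w^2 + w - 42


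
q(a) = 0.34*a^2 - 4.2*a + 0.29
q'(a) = 0.68*a - 4.2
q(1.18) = -4.19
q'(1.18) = -3.40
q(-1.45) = 7.09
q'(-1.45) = -5.19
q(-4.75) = 27.91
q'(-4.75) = -7.43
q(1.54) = -5.37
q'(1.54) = -3.15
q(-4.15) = 23.58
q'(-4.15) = -7.02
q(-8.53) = 60.85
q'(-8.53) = -10.00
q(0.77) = -2.74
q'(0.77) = -3.68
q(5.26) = -12.40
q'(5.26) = -0.62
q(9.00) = -9.97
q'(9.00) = 1.92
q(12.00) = -1.15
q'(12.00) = 3.96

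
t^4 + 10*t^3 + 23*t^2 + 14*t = t*(t + 1)*(t + 2)*(t + 7)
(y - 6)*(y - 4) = y^2 - 10*y + 24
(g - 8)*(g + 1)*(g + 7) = g^3 - 57*g - 56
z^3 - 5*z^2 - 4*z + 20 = (z - 5)*(z - 2)*(z + 2)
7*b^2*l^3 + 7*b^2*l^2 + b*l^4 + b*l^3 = l^2*(7*b + l)*(b*l + b)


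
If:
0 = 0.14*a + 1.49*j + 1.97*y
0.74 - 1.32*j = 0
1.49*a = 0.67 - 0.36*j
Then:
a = 0.31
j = 0.56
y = -0.45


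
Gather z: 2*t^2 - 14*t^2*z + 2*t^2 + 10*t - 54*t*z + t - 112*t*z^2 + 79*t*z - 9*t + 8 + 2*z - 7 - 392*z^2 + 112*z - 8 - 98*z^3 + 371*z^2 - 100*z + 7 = 4*t^2 + 2*t - 98*z^3 + z^2*(-112*t - 21) + z*(-14*t^2 + 25*t + 14)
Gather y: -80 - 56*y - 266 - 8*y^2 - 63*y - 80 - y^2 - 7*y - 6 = -9*y^2 - 126*y - 432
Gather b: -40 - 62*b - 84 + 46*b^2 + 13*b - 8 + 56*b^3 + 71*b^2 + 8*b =56*b^3 + 117*b^2 - 41*b - 132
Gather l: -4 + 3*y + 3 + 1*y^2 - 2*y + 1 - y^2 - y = 0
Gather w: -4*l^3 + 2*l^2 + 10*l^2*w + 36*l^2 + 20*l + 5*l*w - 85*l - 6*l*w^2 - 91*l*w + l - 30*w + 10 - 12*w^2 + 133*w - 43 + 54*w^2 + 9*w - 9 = -4*l^3 + 38*l^2 - 64*l + w^2*(42 - 6*l) + w*(10*l^2 - 86*l + 112) - 42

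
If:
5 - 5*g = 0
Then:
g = 1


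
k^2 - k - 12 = (k - 4)*(k + 3)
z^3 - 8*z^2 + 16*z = z*(z - 4)^2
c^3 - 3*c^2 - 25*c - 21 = (c - 7)*(c + 1)*(c + 3)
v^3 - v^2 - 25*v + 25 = (v - 5)*(v - 1)*(v + 5)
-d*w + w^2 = w*(-d + w)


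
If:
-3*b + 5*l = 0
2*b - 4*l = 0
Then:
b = 0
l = 0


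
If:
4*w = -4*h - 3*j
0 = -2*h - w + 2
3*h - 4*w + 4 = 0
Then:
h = 4/11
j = -24/11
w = 14/11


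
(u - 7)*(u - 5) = u^2 - 12*u + 35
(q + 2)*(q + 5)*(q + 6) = q^3 + 13*q^2 + 52*q + 60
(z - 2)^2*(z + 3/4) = z^3 - 13*z^2/4 + z + 3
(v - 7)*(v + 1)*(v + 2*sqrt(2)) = v^3 - 6*v^2 + 2*sqrt(2)*v^2 - 12*sqrt(2)*v - 7*v - 14*sqrt(2)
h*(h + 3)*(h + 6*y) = h^3 + 6*h^2*y + 3*h^2 + 18*h*y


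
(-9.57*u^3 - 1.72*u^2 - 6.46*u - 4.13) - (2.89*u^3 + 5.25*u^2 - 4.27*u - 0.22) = -12.46*u^3 - 6.97*u^2 - 2.19*u - 3.91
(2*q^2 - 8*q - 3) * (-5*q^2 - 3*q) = -10*q^4 + 34*q^3 + 39*q^2 + 9*q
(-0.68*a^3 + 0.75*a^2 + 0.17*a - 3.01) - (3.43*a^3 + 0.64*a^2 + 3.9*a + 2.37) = -4.11*a^3 + 0.11*a^2 - 3.73*a - 5.38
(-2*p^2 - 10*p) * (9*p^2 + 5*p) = -18*p^4 - 100*p^3 - 50*p^2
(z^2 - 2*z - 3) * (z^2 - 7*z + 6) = z^4 - 9*z^3 + 17*z^2 + 9*z - 18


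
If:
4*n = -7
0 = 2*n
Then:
No Solution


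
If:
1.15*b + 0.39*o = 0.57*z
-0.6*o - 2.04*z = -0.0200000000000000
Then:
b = 1.64869565217391*z - 0.011304347826087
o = 0.0333333333333333 - 3.4*z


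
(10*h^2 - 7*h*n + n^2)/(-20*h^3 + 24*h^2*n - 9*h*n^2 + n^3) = -1/(2*h - n)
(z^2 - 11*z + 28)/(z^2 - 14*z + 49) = (z - 4)/(z - 7)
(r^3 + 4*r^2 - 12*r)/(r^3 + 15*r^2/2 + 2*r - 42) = 2*r/(2*r + 7)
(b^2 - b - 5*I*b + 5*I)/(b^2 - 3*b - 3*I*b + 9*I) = (b^2 - b - 5*I*b + 5*I)/(b^2 - 3*b - 3*I*b + 9*I)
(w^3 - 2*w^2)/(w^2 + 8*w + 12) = w^2*(w - 2)/(w^2 + 8*w + 12)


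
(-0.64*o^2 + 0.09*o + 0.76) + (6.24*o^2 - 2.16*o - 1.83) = 5.6*o^2 - 2.07*o - 1.07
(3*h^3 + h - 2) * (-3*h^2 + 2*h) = -9*h^5 + 6*h^4 - 3*h^3 + 8*h^2 - 4*h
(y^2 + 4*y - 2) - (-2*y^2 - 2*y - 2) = 3*y^2 + 6*y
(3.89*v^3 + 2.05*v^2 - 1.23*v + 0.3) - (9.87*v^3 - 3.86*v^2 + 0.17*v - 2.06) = -5.98*v^3 + 5.91*v^2 - 1.4*v + 2.36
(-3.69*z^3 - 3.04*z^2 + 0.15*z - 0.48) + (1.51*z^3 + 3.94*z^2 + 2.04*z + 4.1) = -2.18*z^3 + 0.9*z^2 + 2.19*z + 3.62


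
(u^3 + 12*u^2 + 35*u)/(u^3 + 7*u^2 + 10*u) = (u + 7)/(u + 2)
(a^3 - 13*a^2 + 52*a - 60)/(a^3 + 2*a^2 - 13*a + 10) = (a^2 - 11*a + 30)/(a^2 + 4*a - 5)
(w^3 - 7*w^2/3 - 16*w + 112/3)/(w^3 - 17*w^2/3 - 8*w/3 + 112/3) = (3*w^2 + 5*w - 28)/(3*w^2 - 5*w - 28)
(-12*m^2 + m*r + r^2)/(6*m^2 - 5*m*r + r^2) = (4*m + r)/(-2*m + r)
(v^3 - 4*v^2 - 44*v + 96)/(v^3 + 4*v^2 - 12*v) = (v - 8)/v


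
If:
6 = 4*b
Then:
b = 3/2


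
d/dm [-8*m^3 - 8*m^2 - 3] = 8*m*(-3*m - 2)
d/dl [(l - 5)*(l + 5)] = 2*l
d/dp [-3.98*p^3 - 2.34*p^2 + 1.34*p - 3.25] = -11.94*p^2 - 4.68*p + 1.34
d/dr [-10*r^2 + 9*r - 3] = 9 - 20*r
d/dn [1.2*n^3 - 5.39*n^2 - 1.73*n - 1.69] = 3.6*n^2 - 10.78*n - 1.73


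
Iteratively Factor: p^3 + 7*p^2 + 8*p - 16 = (p + 4)*(p^2 + 3*p - 4) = (p - 1)*(p + 4)*(p + 4)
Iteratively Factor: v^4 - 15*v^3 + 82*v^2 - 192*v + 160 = (v - 4)*(v^3 - 11*v^2 + 38*v - 40) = (v - 4)*(v - 2)*(v^2 - 9*v + 20) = (v - 5)*(v - 4)*(v - 2)*(v - 4)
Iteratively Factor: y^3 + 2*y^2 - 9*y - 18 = (y + 3)*(y^2 - y - 6) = (y + 2)*(y + 3)*(y - 3)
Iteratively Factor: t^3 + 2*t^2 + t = (t)*(t^2 + 2*t + 1) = t*(t + 1)*(t + 1)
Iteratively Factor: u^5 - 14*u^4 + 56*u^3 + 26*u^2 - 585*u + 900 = (u - 3)*(u^4 - 11*u^3 + 23*u^2 + 95*u - 300) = (u - 5)*(u - 3)*(u^3 - 6*u^2 - 7*u + 60) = (u - 5)*(u - 4)*(u - 3)*(u^2 - 2*u - 15) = (u - 5)^2*(u - 4)*(u - 3)*(u + 3)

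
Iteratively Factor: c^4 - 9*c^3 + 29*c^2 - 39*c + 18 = (c - 3)*(c^3 - 6*c^2 + 11*c - 6) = (c - 3)^2*(c^2 - 3*c + 2) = (c - 3)^2*(c - 2)*(c - 1)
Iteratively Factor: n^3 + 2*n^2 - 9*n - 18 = (n + 3)*(n^2 - n - 6) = (n - 3)*(n + 3)*(n + 2)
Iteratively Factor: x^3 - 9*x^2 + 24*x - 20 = (x - 2)*(x^2 - 7*x + 10) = (x - 2)^2*(x - 5)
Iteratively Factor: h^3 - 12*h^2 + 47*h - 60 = (h - 3)*(h^2 - 9*h + 20) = (h - 4)*(h - 3)*(h - 5)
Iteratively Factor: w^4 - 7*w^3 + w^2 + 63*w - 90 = (w + 3)*(w^3 - 10*w^2 + 31*w - 30) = (w - 5)*(w + 3)*(w^2 - 5*w + 6) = (w - 5)*(w - 2)*(w + 3)*(w - 3)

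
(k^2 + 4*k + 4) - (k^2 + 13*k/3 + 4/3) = 8/3 - k/3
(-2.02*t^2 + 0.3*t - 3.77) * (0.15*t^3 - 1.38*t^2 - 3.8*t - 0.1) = -0.303*t^5 + 2.8326*t^4 + 6.6965*t^3 + 4.2646*t^2 + 14.296*t + 0.377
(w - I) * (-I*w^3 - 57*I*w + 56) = -I*w^4 - w^3 - 57*I*w^2 - w - 56*I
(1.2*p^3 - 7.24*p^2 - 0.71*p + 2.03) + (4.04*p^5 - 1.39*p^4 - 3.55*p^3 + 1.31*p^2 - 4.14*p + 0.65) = 4.04*p^5 - 1.39*p^4 - 2.35*p^3 - 5.93*p^2 - 4.85*p + 2.68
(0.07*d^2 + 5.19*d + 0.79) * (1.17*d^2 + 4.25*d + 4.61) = 0.0819*d^4 + 6.3698*d^3 + 23.3045*d^2 + 27.2834*d + 3.6419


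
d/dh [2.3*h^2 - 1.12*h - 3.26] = 4.6*h - 1.12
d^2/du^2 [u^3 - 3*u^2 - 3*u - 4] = 6*u - 6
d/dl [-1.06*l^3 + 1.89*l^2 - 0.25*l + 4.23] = -3.18*l^2 + 3.78*l - 0.25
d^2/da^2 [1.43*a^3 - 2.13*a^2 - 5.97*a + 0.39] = 8.58*a - 4.26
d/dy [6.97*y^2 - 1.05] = 13.94*y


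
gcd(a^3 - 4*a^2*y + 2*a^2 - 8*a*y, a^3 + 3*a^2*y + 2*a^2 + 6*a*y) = a^2 + 2*a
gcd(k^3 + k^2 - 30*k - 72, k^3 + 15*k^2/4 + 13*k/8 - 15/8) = k + 3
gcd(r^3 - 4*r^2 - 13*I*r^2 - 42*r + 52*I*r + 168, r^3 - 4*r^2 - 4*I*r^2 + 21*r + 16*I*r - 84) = r^2 + r*(-4 - 7*I) + 28*I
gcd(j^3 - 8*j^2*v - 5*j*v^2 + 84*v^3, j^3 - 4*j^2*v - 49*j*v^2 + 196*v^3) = j^2 - 11*j*v + 28*v^2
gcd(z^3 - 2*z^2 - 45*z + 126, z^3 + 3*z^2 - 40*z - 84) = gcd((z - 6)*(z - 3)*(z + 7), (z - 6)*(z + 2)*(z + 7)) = z^2 + z - 42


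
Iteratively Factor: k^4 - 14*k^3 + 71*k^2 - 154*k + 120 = (k - 4)*(k^3 - 10*k^2 + 31*k - 30) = (k - 4)*(k - 2)*(k^2 - 8*k + 15) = (k - 5)*(k - 4)*(k - 2)*(k - 3)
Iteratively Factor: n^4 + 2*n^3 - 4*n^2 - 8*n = (n + 2)*(n^3 - 4*n) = n*(n + 2)*(n^2 - 4) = n*(n + 2)^2*(n - 2)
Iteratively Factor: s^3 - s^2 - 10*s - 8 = (s - 4)*(s^2 + 3*s + 2) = (s - 4)*(s + 1)*(s + 2)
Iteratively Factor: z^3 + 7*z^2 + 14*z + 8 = (z + 4)*(z^2 + 3*z + 2) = (z + 1)*(z + 4)*(z + 2)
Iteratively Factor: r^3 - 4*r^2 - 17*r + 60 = (r + 4)*(r^2 - 8*r + 15) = (r - 3)*(r + 4)*(r - 5)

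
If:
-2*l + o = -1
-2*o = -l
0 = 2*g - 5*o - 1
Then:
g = 4/3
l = 2/3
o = 1/3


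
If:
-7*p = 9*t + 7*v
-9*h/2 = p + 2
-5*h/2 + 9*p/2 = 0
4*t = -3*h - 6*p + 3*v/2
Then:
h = -36/91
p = -20/91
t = 516/1079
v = -2984/7553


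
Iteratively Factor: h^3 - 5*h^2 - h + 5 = (h - 1)*(h^2 - 4*h - 5) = (h - 5)*(h - 1)*(h + 1)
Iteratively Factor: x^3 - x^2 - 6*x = (x + 2)*(x^2 - 3*x) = x*(x + 2)*(x - 3)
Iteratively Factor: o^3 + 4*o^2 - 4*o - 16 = (o + 2)*(o^2 + 2*o - 8) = (o + 2)*(o + 4)*(o - 2)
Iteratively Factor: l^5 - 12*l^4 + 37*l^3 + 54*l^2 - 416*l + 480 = (l - 4)*(l^4 - 8*l^3 + 5*l^2 + 74*l - 120) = (l - 5)*(l - 4)*(l^3 - 3*l^2 - 10*l + 24) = (l - 5)*(l - 4)*(l + 3)*(l^2 - 6*l + 8) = (l - 5)*(l - 4)^2*(l + 3)*(l - 2)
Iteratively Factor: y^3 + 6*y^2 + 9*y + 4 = (y + 1)*(y^2 + 5*y + 4) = (y + 1)*(y + 4)*(y + 1)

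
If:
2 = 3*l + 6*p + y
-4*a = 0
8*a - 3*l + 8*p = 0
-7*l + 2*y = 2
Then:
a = 0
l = 4/35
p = 3/70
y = 7/5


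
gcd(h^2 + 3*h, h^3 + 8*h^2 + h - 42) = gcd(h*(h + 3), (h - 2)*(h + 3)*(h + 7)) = h + 3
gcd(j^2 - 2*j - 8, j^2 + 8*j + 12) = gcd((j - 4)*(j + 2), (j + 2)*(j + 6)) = j + 2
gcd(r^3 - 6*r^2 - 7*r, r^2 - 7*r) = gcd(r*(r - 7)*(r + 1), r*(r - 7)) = r^2 - 7*r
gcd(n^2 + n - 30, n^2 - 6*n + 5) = n - 5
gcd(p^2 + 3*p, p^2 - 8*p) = p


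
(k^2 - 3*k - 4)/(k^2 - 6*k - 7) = (k - 4)/(k - 7)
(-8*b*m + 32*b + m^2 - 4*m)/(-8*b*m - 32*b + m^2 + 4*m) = (m - 4)/(m + 4)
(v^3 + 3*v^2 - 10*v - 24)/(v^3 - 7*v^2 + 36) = (v + 4)/(v - 6)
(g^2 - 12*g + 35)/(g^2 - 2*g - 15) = (g - 7)/(g + 3)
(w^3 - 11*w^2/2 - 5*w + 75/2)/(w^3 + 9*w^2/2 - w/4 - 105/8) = 4*(w^2 - 8*w + 15)/(4*w^2 + 8*w - 21)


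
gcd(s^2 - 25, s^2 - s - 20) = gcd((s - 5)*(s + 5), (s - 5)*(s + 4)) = s - 5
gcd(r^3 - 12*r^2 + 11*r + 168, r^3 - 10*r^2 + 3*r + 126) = r^2 - 4*r - 21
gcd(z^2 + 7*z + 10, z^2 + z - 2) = z + 2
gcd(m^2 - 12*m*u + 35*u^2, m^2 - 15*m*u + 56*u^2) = -m + 7*u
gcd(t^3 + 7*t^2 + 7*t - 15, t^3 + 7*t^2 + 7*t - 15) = t^3 + 7*t^2 + 7*t - 15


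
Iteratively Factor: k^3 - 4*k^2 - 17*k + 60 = (k - 3)*(k^2 - k - 20) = (k - 3)*(k + 4)*(k - 5)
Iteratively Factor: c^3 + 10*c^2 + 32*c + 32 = (c + 4)*(c^2 + 6*c + 8) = (c + 4)^2*(c + 2)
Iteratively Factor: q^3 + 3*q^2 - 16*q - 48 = (q + 4)*(q^2 - q - 12) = (q - 4)*(q + 4)*(q + 3)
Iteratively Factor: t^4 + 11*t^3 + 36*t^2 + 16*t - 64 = (t + 4)*(t^3 + 7*t^2 + 8*t - 16) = (t + 4)^2*(t^2 + 3*t - 4) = (t - 1)*(t + 4)^2*(t + 4)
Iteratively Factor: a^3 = (a)*(a^2) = a^2*(a)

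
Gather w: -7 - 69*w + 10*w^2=10*w^2 - 69*w - 7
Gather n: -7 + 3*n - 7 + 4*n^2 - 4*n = 4*n^2 - n - 14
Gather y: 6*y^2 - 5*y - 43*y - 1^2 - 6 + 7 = 6*y^2 - 48*y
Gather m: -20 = -20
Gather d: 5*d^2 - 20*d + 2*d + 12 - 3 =5*d^2 - 18*d + 9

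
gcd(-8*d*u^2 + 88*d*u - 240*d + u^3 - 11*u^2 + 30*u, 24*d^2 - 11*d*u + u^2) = -8*d + u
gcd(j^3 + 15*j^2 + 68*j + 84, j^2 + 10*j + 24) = j + 6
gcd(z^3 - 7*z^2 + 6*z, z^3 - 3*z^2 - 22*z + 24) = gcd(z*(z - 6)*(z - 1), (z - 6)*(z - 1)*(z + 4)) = z^2 - 7*z + 6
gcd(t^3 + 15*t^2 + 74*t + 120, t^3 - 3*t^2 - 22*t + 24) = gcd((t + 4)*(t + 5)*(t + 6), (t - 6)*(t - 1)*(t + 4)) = t + 4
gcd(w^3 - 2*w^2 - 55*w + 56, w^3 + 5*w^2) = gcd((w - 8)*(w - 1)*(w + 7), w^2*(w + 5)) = 1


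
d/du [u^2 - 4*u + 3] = 2*u - 4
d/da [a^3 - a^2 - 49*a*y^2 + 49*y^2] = 3*a^2 - 2*a - 49*y^2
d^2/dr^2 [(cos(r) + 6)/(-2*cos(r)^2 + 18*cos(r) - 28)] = (9*(1 - cos(2*r))^2*cos(r)/4 + 33*(1 - cos(2*r))^2/4 + 2347*cos(r)/2 + 153*cos(2*r) - 60*cos(3*r) - cos(5*r)/2 - 936)/(2*(cos(r) - 7)^3*(cos(r) - 2)^3)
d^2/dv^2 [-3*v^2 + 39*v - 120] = -6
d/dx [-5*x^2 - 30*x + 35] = -10*x - 30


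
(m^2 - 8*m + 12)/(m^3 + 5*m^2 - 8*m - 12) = (m - 6)/(m^2 + 7*m + 6)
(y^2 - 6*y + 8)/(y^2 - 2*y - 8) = (y - 2)/(y + 2)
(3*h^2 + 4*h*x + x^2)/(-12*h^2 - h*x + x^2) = (h + x)/(-4*h + x)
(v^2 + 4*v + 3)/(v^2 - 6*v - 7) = (v + 3)/(v - 7)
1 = 1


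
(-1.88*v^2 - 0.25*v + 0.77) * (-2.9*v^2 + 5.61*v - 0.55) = 5.452*v^4 - 9.8218*v^3 - 2.6015*v^2 + 4.4572*v - 0.4235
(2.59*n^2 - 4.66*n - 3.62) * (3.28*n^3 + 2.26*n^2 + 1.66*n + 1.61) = 8.4952*n^5 - 9.4314*n^4 - 18.1058*n^3 - 11.7469*n^2 - 13.5118*n - 5.8282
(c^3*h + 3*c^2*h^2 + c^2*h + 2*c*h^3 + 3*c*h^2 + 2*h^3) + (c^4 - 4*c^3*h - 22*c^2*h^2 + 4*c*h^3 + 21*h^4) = c^4 - 3*c^3*h - 19*c^2*h^2 + c^2*h + 6*c*h^3 + 3*c*h^2 + 21*h^4 + 2*h^3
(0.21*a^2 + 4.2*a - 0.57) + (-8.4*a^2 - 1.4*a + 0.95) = -8.19*a^2 + 2.8*a + 0.38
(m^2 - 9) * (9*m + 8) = 9*m^3 + 8*m^2 - 81*m - 72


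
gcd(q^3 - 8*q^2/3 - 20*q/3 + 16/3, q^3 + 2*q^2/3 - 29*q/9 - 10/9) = q + 2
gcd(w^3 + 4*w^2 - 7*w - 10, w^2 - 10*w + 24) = 1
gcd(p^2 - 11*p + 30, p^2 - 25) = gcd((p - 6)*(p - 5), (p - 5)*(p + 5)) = p - 5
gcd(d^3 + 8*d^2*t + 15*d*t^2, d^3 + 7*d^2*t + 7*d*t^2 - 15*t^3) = d^2 + 8*d*t + 15*t^2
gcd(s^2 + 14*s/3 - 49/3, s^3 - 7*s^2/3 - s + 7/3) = s - 7/3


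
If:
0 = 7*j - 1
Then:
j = 1/7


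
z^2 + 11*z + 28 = (z + 4)*(z + 7)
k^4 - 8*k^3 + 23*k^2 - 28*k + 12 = (k - 3)*(k - 2)^2*(k - 1)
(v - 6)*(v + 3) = v^2 - 3*v - 18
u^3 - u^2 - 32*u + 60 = (u - 5)*(u - 2)*(u + 6)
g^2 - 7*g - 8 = (g - 8)*(g + 1)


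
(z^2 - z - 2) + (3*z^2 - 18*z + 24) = 4*z^2 - 19*z + 22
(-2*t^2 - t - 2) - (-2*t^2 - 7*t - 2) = 6*t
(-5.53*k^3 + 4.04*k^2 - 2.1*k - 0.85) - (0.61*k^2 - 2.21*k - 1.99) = -5.53*k^3 + 3.43*k^2 + 0.11*k + 1.14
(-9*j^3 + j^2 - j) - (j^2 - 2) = -9*j^3 - j + 2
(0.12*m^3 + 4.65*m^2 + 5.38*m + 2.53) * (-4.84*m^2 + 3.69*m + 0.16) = -0.5808*m^5 - 22.0632*m^4 - 8.8615*m^3 + 8.351*m^2 + 10.1965*m + 0.4048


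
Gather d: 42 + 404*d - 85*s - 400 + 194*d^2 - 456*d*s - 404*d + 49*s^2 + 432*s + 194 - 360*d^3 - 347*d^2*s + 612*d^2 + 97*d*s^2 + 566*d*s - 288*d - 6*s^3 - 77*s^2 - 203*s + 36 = -360*d^3 + d^2*(806 - 347*s) + d*(97*s^2 + 110*s - 288) - 6*s^3 - 28*s^2 + 144*s - 128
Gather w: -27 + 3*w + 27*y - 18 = 3*w + 27*y - 45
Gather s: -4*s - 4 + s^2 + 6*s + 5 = s^2 + 2*s + 1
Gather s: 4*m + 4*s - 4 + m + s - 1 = 5*m + 5*s - 5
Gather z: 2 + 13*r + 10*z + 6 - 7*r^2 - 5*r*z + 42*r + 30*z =-7*r^2 + 55*r + z*(40 - 5*r) + 8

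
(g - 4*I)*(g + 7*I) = g^2 + 3*I*g + 28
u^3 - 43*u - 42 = (u - 7)*(u + 1)*(u + 6)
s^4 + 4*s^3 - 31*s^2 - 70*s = s*(s - 5)*(s + 2)*(s + 7)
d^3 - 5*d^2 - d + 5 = (d - 5)*(d - 1)*(d + 1)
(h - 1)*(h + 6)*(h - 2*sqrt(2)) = h^3 - 2*sqrt(2)*h^2 + 5*h^2 - 10*sqrt(2)*h - 6*h + 12*sqrt(2)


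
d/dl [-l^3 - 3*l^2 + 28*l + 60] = -3*l^2 - 6*l + 28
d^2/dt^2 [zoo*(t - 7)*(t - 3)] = nan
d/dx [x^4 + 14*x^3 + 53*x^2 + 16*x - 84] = 4*x^3 + 42*x^2 + 106*x + 16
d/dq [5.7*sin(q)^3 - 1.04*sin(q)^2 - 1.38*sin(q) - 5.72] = (17.1*sin(q)^2 - 2.08*sin(q) - 1.38)*cos(q)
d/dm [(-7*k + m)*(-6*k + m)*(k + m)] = 29*k^2 - 24*k*m + 3*m^2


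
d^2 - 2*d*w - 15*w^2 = (d - 5*w)*(d + 3*w)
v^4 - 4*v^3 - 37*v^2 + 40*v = v*(v - 8)*(v - 1)*(v + 5)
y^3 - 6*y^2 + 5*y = y*(y - 5)*(y - 1)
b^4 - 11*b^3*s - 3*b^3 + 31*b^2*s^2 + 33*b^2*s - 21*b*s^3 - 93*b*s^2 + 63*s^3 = (b - 3)*(b - 7*s)*(b - 3*s)*(b - s)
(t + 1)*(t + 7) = t^2 + 8*t + 7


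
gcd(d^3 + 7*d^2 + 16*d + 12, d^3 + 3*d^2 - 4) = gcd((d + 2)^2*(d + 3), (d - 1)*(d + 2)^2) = d^2 + 4*d + 4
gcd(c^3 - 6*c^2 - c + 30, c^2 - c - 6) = c^2 - c - 6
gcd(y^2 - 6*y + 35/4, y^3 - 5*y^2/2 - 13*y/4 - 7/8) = y - 7/2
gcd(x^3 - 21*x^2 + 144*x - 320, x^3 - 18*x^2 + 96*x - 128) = x^2 - 16*x + 64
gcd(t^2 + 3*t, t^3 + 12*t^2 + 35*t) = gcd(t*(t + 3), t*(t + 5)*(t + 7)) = t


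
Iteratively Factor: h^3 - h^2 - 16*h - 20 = (h - 5)*(h^2 + 4*h + 4) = (h - 5)*(h + 2)*(h + 2)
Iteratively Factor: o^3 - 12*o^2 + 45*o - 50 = (o - 5)*(o^2 - 7*o + 10) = (o - 5)*(o - 2)*(o - 5)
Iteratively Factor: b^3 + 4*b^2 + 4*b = (b + 2)*(b^2 + 2*b) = b*(b + 2)*(b + 2)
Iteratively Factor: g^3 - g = (g - 1)*(g^2 + g) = g*(g - 1)*(g + 1)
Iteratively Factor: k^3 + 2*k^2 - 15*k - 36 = (k - 4)*(k^2 + 6*k + 9) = (k - 4)*(k + 3)*(k + 3)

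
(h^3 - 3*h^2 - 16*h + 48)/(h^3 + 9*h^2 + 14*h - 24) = (h^2 - 7*h + 12)/(h^2 + 5*h - 6)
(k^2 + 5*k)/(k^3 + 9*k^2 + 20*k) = 1/(k + 4)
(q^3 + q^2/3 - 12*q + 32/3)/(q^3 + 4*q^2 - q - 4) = (q - 8/3)/(q + 1)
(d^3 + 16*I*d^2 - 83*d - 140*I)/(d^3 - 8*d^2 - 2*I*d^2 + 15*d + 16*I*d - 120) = (d^3 + 16*I*d^2 - 83*d - 140*I)/(d^3 - 2*d^2*(4 + I) + d*(15 + 16*I) - 120)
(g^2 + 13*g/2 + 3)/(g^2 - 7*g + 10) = (g^2 + 13*g/2 + 3)/(g^2 - 7*g + 10)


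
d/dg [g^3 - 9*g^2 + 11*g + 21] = 3*g^2 - 18*g + 11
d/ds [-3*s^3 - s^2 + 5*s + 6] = -9*s^2 - 2*s + 5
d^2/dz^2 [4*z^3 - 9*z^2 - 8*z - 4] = 24*z - 18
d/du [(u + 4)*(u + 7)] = 2*u + 11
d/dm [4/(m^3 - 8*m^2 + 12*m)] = 4*(-3*m^2 + 16*m - 12)/(m^2*(m^2 - 8*m + 12)^2)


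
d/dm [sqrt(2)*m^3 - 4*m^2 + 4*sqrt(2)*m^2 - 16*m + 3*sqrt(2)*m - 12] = 3*sqrt(2)*m^2 - 8*m + 8*sqrt(2)*m - 16 + 3*sqrt(2)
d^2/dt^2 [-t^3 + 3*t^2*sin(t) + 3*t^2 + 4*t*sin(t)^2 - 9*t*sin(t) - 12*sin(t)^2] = -3*t^2*sin(t) + 9*t*sin(t) + 12*t*cos(t) + 8*t*cos(2*t) - 6*t + 6*sin(t) + 8*sin(2*t) - 18*cos(t) - 24*cos(2*t) + 6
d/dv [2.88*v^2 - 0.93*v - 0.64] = 5.76*v - 0.93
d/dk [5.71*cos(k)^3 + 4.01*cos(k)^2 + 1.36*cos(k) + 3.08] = (17.13*sin(k)^2 - 8.02*cos(k) - 18.49)*sin(k)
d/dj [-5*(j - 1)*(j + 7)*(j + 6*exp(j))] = -30*j^2*exp(j) - 15*j^2 - 240*j*exp(j) - 60*j + 30*exp(j) + 35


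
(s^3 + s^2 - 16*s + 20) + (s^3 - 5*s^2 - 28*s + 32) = 2*s^3 - 4*s^2 - 44*s + 52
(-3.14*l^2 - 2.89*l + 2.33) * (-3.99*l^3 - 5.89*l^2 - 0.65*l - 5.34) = 12.5286*l^5 + 30.0257*l^4 + 9.7664*l^3 + 4.9224*l^2 + 13.9181*l - 12.4422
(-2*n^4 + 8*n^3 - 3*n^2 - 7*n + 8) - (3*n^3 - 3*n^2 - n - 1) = -2*n^4 + 5*n^3 - 6*n + 9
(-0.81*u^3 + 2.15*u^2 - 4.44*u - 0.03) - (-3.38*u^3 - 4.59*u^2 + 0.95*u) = 2.57*u^3 + 6.74*u^2 - 5.39*u - 0.03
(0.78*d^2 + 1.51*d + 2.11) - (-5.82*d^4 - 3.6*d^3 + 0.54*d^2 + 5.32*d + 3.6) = 5.82*d^4 + 3.6*d^3 + 0.24*d^2 - 3.81*d - 1.49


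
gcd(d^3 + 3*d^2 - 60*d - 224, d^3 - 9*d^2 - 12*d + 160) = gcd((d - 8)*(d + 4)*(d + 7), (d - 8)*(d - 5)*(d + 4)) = d^2 - 4*d - 32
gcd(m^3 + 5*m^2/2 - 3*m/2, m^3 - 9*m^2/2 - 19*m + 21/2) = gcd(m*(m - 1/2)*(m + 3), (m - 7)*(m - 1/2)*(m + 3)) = m^2 + 5*m/2 - 3/2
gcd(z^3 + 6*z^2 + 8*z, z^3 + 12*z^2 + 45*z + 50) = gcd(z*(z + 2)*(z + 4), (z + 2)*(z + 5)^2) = z + 2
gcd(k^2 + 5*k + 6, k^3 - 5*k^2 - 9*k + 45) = k + 3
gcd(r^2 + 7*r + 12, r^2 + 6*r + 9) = r + 3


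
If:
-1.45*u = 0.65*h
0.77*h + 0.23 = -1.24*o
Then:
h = -2.23076923076923*u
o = 1.38523573200993*u - 0.185483870967742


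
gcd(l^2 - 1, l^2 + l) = l + 1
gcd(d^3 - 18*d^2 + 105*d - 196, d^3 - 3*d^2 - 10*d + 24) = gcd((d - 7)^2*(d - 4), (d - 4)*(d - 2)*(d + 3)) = d - 4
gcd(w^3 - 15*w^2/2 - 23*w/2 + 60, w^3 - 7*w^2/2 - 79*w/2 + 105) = w - 5/2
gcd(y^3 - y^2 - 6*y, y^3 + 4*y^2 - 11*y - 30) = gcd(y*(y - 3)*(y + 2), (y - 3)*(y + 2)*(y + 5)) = y^2 - y - 6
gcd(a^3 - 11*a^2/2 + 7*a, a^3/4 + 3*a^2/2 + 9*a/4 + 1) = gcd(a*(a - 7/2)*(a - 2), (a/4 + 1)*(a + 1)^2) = 1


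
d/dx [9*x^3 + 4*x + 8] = 27*x^2 + 4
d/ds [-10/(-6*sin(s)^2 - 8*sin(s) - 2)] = -10*(3*sin(s) + 2)*cos(s)/(3*sin(s)^2 + 4*sin(s) + 1)^2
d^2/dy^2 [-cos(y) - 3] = cos(y)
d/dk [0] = 0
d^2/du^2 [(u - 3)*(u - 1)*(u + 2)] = 6*u - 4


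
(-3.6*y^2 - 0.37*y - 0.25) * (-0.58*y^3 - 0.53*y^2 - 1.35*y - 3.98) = 2.088*y^5 + 2.1226*y^4 + 5.2011*y^3 + 14.96*y^2 + 1.8101*y + 0.995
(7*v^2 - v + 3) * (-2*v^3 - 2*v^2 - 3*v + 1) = -14*v^5 - 12*v^4 - 25*v^3 + 4*v^2 - 10*v + 3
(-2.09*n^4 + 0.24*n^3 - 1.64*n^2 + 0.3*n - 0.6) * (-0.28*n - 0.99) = 0.5852*n^5 + 2.0019*n^4 + 0.2216*n^3 + 1.5396*n^2 - 0.129*n + 0.594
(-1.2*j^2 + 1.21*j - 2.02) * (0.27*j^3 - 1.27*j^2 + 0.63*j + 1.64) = -0.324*j^5 + 1.8507*j^4 - 2.8381*j^3 + 1.3597*j^2 + 0.7118*j - 3.3128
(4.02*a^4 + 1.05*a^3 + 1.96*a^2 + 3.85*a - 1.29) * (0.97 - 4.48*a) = -18.0096*a^5 - 0.804600000000001*a^4 - 7.7623*a^3 - 15.3468*a^2 + 9.5137*a - 1.2513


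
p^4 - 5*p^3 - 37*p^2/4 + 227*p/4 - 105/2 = (p - 5)*(p - 2)*(p - 3/2)*(p + 7/2)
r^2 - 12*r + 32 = (r - 8)*(r - 4)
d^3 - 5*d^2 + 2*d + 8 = (d - 4)*(d - 2)*(d + 1)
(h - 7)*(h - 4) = h^2 - 11*h + 28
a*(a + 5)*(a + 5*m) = a^3 + 5*a^2*m + 5*a^2 + 25*a*m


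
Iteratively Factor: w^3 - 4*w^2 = (w)*(w^2 - 4*w) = w*(w - 4)*(w)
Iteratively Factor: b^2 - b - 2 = (b + 1)*(b - 2)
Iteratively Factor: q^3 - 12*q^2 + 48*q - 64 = (q - 4)*(q^2 - 8*q + 16) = (q - 4)^2*(q - 4)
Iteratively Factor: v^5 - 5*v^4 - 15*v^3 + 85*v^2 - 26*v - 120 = (v + 4)*(v^4 - 9*v^3 + 21*v^2 + v - 30) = (v + 1)*(v + 4)*(v^3 - 10*v^2 + 31*v - 30) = (v - 3)*(v + 1)*(v + 4)*(v^2 - 7*v + 10) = (v - 5)*(v - 3)*(v + 1)*(v + 4)*(v - 2)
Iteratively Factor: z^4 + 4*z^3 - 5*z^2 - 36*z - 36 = (z + 2)*(z^3 + 2*z^2 - 9*z - 18) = (z - 3)*(z + 2)*(z^2 + 5*z + 6) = (z - 3)*(z + 2)*(z + 3)*(z + 2)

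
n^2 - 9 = (n - 3)*(n + 3)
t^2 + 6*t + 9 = (t + 3)^2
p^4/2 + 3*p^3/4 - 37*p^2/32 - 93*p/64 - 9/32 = (p/2 + 1)*(p - 3/2)*(p + 1/4)*(p + 3/4)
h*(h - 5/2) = h^2 - 5*h/2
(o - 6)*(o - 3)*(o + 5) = o^3 - 4*o^2 - 27*o + 90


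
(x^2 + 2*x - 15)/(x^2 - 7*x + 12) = (x + 5)/(x - 4)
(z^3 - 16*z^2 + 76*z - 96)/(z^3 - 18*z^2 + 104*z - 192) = (z - 2)/(z - 4)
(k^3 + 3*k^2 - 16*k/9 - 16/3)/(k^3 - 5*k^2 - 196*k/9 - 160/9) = (3*k^2 + 5*k - 12)/(3*k^2 - 19*k - 40)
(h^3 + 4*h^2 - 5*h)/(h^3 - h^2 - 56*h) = (-h^2 - 4*h + 5)/(-h^2 + h + 56)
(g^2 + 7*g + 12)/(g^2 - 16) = (g + 3)/(g - 4)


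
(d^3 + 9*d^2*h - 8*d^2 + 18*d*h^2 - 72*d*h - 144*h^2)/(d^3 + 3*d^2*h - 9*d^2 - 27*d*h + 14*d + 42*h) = (d^2 + 6*d*h - 8*d - 48*h)/(d^2 - 9*d + 14)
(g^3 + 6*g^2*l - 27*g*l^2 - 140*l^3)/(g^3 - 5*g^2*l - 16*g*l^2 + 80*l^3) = (g + 7*l)/(g - 4*l)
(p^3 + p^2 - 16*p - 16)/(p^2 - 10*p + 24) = (p^2 + 5*p + 4)/(p - 6)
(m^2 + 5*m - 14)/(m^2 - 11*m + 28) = (m^2 + 5*m - 14)/(m^2 - 11*m + 28)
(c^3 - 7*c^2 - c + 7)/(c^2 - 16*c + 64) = (c^3 - 7*c^2 - c + 7)/(c^2 - 16*c + 64)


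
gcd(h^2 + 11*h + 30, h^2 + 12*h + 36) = h + 6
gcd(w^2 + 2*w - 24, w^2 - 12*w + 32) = w - 4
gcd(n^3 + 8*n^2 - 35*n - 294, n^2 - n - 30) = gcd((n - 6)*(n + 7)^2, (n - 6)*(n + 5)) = n - 6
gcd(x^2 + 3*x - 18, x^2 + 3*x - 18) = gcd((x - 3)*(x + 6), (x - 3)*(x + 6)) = x^2 + 3*x - 18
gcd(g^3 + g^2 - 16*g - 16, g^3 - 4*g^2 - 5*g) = g + 1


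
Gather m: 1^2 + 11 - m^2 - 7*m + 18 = -m^2 - 7*m + 30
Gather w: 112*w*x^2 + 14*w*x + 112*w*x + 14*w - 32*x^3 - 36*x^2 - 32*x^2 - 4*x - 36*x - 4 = w*(112*x^2 + 126*x + 14) - 32*x^3 - 68*x^2 - 40*x - 4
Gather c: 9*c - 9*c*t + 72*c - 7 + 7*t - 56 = c*(81 - 9*t) + 7*t - 63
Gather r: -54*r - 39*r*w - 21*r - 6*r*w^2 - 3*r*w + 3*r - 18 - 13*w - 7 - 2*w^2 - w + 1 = r*(-6*w^2 - 42*w - 72) - 2*w^2 - 14*w - 24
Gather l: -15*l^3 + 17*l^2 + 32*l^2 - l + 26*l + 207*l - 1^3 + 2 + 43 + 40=-15*l^3 + 49*l^2 + 232*l + 84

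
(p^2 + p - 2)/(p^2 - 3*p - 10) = (p - 1)/(p - 5)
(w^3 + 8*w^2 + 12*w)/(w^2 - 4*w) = (w^2 + 8*w + 12)/(w - 4)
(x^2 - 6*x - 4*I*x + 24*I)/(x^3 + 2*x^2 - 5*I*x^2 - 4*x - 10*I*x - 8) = (x - 6)/(x^2 + x*(2 - I) - 2*I)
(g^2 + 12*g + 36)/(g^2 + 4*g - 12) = (g + 6)/(g - 2)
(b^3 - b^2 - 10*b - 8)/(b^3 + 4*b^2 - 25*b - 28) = (b + 2)/(b + 7)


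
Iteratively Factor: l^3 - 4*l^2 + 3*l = (l - 1)*(l^2 - 3*l) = (l - 3)*(l - 1)*(l)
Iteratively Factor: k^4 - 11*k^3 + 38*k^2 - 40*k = (k - 2)*(k^3 - 9*k^2 + 20*k) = k*(k - 2)*(k^2 - 9*k + 20) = k*(k - 5)*(k - 2)*(k - 4)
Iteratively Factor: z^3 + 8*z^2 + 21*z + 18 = (z + 3)*(z^2 + 5*z + 6) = (z + 3)^2*(z + 2)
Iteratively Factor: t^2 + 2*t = (t + 2)*(t)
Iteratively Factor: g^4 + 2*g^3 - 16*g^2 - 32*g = (g + 2)*(g^3 - 16*g) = g*(g + 2)*(g^2 - 16) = g*(g + 2)*(g + 4)*(g - 4)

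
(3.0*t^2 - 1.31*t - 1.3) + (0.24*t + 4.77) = 3.0*t^2 - 1.07*t + 3.47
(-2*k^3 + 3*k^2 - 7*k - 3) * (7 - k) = 2*k^4 - 17*k^3 + 28*k^2 - 46*k - 21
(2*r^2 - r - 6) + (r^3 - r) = r^3 + 2*r^2 - 2*r - 6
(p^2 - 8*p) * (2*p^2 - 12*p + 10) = 2*p^4 - 28*p^3 + 106*p^2 - 80*p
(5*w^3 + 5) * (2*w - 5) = 10*w^4 - 25*w^3 + 10*w - 25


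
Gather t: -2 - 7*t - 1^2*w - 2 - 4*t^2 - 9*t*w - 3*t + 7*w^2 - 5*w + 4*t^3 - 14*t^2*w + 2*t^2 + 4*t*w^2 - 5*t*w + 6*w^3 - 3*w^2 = 4*t^3 + t^2*(-14*w - 2) + t*(4*w^2 - 14*w - 10) + 6*w^3 + 4*w^2 - 6*w - 4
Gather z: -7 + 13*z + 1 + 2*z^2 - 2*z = 2*z^2 + 11*z - 6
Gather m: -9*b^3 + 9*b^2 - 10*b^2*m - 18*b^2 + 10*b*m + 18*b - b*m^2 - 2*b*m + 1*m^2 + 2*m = -9*b^3 - 9*b^2 + 18*b + m^2*(1 - b) + m*(-10*b^2 + 8*b + 2)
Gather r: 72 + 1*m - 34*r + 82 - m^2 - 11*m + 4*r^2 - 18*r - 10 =-m^2 - 10*m + 4*r^2 - 52*r + 144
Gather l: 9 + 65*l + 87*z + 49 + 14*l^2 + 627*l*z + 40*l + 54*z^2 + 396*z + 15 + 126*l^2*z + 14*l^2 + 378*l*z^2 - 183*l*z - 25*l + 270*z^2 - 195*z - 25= l^2*(126*z + 28) + l*(378*z^2 + 444*z + 80) + 324*z^2 + 288*z + 48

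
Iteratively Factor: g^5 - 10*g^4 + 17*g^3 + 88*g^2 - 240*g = (g + 3)*(g^4 - 13*g^3 + 56*g^2 - 80*g) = (g - 4)*(g + 3)*(g^3 - 9*g^2 + 20*g) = g*(g - 4)*(g + 3)*(g^2 - 9*g + 20) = g*(g - 5)*(g - 4)*(g + 3)*(g - 4)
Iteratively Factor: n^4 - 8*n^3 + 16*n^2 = (n)*(n^3 - 8*n^2 + 16*n) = n^2*(n^2 - 8*n + 16) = n^2*(n - 4)*(n - 4)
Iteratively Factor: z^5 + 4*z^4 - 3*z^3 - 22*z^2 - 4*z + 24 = (z + 2)*(z^4 + 2*z^3 - 7*z^2 - 8*z + 12) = (z + 2)^2*(z^3 - 7*z + 6) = (z - 1)*(z + 2)^2*(z^2 + z - 6) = (z - 2)*(z - 1)*(z + 2)^2*(z + 3)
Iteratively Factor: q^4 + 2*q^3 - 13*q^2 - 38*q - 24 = (q - 4)*(q^3 + 6*q^2 + 11*q + 6) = (q - 4)*(q + 1)*(q^2 + 5*q + 6) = (q - 4)*(q + 1)*(q + 2)*(q + 3)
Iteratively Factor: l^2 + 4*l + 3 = (l + 1)*(l + 3)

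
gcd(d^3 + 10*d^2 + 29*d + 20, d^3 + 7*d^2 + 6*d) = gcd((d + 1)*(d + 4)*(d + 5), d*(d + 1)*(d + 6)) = d + 1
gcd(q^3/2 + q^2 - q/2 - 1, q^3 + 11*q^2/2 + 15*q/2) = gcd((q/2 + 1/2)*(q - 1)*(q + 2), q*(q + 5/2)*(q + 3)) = 1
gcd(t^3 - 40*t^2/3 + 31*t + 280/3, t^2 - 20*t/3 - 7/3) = t - 7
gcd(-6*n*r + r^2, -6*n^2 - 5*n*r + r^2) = -6*n + r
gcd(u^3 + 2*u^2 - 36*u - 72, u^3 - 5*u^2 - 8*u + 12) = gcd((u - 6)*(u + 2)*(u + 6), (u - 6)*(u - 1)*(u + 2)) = u^2 - 4*u - 12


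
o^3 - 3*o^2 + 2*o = o*(o - 2)*(o - 1)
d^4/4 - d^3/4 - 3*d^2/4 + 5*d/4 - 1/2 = (d/4 + 1/2)*(d - 1)^3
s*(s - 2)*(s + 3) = s^3 + s^2 - 6*s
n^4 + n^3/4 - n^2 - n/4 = n*(n - 1)*(n + 1/4)*(n + 1)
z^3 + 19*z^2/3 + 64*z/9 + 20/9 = (z + 2/3)^2*(z + 5)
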